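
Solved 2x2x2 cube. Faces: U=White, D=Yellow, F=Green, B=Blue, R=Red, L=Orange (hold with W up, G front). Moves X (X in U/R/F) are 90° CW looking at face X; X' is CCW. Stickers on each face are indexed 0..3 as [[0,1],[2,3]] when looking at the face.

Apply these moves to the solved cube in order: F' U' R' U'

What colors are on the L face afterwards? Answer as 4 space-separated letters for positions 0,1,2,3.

Answer: Y R O W

Derivation:
After move 1 (F'): F=GGGG U=WWRR R=YRYR D=OOYY L=OWOW
After move 2 (U'): U=WRWR F=OWGG R=GGYR B=YRBB L=BBOW
After move 3 (R'): R=GRGY U=WBWY F=ORGR D=OWYG B=YROB
After move 4 (U'): U=BYWW F=BBGR R=ORGY B=GROB L=YROW
Query: L face = YROW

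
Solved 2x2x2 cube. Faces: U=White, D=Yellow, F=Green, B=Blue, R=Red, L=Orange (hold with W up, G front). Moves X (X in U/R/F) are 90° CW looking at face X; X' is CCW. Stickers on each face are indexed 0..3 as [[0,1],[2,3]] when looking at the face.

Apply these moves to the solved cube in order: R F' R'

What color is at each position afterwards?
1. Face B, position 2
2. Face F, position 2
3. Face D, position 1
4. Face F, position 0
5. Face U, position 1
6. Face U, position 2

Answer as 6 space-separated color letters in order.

Answer: O G Y Y W R

Derivation:
After move 1 (R): R=RRRR U=WGWG F=GYGY D=YBYB B=WBWB
After move 2 (F'): F=YYGG U=WGRR R=BRYR D=OOYB L=OGOW
After move 3 (R'): R=RRBY U=WWRW F=YGGR D=OYYG B=BBOB
Query 1: B[2] = O
Query 2: F[2] = G
Query 3: D[1] = Y
Query 4: F[0] = Y
Query 5: U[1] = W
Query 6: U[2] = R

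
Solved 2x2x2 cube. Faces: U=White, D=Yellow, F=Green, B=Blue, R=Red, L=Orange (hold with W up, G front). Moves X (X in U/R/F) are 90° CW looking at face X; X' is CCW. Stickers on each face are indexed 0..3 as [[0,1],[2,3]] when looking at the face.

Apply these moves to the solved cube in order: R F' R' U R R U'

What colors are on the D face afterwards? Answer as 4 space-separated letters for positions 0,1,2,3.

Answer: O W Y W

Derivation:
After move 1 (R): R=RRRR U=WGWG F=GYGY D=YBYB B=WBWB
After move 2 (F'): F=YYGG U=WGRR R=BRYR D=OOYB L=OGOW
After move 3 (R'): R=RRBY U=WWRW F=YGGR D=OYYG B=BBOB
After move 4 (U): U=RWWW F=RRGR R=BBBY B=OGOB L=YGOW
After move 5 (R): R=BBYB U=RRWR F=RYGG D=OOYO B=WGWB
After move 6 (R): R=YBBB U=RYWG F=ROGO D=OWYW B=RGRB
After move 7 (U'): U=YGRW F=YGGO R=ROBB B=YBRB L=RGOW
Query: D face = OWYW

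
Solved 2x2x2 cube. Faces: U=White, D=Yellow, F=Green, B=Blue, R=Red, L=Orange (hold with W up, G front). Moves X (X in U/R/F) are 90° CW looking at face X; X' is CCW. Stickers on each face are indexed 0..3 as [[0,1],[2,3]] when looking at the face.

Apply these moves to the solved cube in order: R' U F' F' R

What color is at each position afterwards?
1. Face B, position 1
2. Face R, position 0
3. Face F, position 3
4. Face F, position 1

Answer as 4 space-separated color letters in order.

After move 1 (R'): R=RRRR U=WBWB F=GWGW D=YGYG B=YBYB
After move 2 (U): U=WWBB F=RRGW R=YBRR B=OOYB L=GWOO
After move 3 (F'): F=RWRG U=WWYR R=GBYR D=WOYG L=GBOB
After move 4 (F'): F=WGRR U=WWGY R=OBWR D=BBYG L=GROY
After move 5 (R): R=WORB U=WGGR F=WBRG D=BYYO B=YOWB
Query 1: B[1] = O
Query 2: R[0] = W
Query 3: F[3] = G
Query 4: F[1] = B

Answer: O W G B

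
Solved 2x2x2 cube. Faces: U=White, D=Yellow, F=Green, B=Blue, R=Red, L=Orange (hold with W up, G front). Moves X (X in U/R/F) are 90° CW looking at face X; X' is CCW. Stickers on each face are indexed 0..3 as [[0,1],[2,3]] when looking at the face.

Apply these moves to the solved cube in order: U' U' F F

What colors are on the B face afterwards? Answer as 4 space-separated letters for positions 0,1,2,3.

After move 1 (U'): U=WWWW F=OOGG R=GGRR B=RRBB L=BBOO
After move 2 (U'): U=WWWW F=BBGG R=OORR B=GGBB L=RROO
After move 3 (F): F=GBGB U=WWOR R=WOWR D=ROYY L=RYOY
After move 4 (F): F=GGBB U=WWYY R=OORR D=WWYY L=RROO
Query: B face = GGBB

Answer: G G B B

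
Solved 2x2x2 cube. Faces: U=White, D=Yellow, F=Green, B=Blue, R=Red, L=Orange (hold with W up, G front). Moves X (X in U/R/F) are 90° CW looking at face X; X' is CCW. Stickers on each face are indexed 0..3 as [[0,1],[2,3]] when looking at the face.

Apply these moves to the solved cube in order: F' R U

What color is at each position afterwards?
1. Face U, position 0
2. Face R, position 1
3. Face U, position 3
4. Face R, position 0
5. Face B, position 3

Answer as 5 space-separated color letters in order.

Answer: R B G R B

Derivation:
After move 1 (F'): F=GGGG U=WWRR R=YRYR D=OOYY L=OWOW
After move 2 (R): R=YYRR U=WGRG F=GOGY D=OBYB B=RBWB
After move 3 (U): U=RWGG F=YYGY R=RBRR B=OWWB L=GOOW
Query 1: U[0] = R
Query 2: R[1] = B
Query 3: U[3] = G
Query 4: R[0] = R
Query 5: B[3] = B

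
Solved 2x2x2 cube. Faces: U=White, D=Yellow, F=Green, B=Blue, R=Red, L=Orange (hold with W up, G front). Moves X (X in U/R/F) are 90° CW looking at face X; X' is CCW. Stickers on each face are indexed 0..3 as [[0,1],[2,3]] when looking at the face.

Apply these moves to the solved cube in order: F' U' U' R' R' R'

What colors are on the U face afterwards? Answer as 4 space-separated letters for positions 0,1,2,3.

After move 1 (F'): F=GGGG U=WWRR R=YRYR D=OOYY L=OWOW
After move 2 (U'): U=WRWR F=OWGG R=GGYR B=YRBB L=BBOW
After move 3 (U'): U=RRWW F=BBGG R=OWYR B=GGBB L=YROW
After move 4 (R'): R=WROY U=RBWG F=BRGW D=OBYG B=YGOB
After move 5 (R'): R=RYWO U=ROWY F=BBGG D=ORYW B=GGBB
After move 6 (R'): R=YORW U=RBWG F=BOGY D=OBYG B=WGRB
Query: U face = RBWG

Answer: R B W G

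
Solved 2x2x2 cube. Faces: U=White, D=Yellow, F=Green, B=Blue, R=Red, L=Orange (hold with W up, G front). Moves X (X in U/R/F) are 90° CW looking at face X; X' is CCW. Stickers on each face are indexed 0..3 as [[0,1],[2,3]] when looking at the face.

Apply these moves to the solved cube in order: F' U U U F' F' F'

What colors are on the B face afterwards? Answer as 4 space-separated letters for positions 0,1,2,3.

After move 1 (F'): F=GGGG U=WWRR R=YRYR D=OOYY L=OWOW
After move 2 (U): U=RWRW F=YRGG R=BBYR B=OWBB L=GGOW
After move 3 (U): U=RRWW F=BBGG R=OWYR B=GGBB L=YROW
After move 4 (U): U=WRWR F=OWGG R=GGYR B=YRBB L=BBOW
After move 5 (F'): F=WGOG U=WRGY R=OGOR D=BWYY L=BROW
After move 6 (F'): F=GGWO U=WROO R=WGBR D=RWYY L=BYOG
After move 7 (F'): F=GOGW U=WRWB R=WGRR D=YGYY L=BOOO
Query: B face = YRBB

Answer: Y R B B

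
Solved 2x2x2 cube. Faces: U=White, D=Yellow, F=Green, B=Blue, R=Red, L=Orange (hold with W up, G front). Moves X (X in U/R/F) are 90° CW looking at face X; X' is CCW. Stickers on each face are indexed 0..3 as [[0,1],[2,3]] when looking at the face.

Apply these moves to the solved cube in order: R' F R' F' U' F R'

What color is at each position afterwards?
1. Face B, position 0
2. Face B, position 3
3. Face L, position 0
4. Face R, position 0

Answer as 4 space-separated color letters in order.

Answer: W B G O

Derivation:
After move 1 (R'): R=RRRR U=WBWB F=GWGW D=YGYG B=YBYB
After move 2 (F): F=GGWW U=WBOO R=WRBR D=RRYG L=OYOG
After move 3 (R'): R=RRWB U=WYOY F=GBWO D=RGYW B=GBRB
After move 4 (F'): F=BOGW U=WYRW R=GRRB D=YGYW L=OYOO
After move 5 (U'): U=YWWR F=OYGW R=BORB B=GRRB L=GBOO
After move 6 (F): F=GOWY U=YWOB R=WORB D=RBYW L=GYOG
After move 7 (R'): R=OBWR U=YROG F=GWWB D=ROYY B=WRBB
Query 1: B[0] = W
Query 2: B[3] = B
Query 3: L[0] = G
Query 4: R[0] = O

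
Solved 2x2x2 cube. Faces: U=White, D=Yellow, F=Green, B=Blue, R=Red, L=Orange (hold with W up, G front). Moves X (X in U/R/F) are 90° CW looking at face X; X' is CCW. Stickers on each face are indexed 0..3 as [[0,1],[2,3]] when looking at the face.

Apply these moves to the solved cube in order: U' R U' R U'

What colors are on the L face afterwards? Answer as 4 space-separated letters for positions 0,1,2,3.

After move 1 (U'): U=WWWW F=OOGG R=GGRR B=RRBB L=BBOO
After move 2 (R): R=RGRG U=WOWG F=OYGY D=YBYR B=WRWB
After move 3 (U'): U=OGWW F=BBGY R=OYRG B=RGWB L=WROO
After move 4 (R): R=ROGY U=OBWY F=BBGR D=YWYR B=WGGB
After move 5 (U'): U=BYOW F=WRGR R=BBGY B=ROGB L=WGOO
Query: L face = WGOO

Answer: W G O O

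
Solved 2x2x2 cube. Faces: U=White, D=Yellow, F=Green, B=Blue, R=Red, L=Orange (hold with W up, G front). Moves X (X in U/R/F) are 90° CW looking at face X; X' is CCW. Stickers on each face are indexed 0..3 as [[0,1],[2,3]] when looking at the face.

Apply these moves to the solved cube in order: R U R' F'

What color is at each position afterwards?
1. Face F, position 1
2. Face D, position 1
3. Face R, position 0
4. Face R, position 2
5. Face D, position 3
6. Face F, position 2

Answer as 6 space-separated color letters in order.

After move 1 (R): R=RRRR U=WGWG F=GYGY D=YBYB B=WBWB
After move 2 (U): U=WWGG F=RRGY R=WBRR B=OOWB L=GYOO
After move 3 (R'): R=BRWR U=WWGO F=RWGG D=YRYY B=BOBB
After move 4 (F'): F=WGRG U=WWBW R=RRYR D=YOYY L=GOOG
Query 1: F[1] = G
Query 2: D[1] = O
Query 3: R[0] = R
Query 4: R[2] = Y
Query 5: D[3] = Y
Query 6: F[2] = R

Answer: G O R Y Y R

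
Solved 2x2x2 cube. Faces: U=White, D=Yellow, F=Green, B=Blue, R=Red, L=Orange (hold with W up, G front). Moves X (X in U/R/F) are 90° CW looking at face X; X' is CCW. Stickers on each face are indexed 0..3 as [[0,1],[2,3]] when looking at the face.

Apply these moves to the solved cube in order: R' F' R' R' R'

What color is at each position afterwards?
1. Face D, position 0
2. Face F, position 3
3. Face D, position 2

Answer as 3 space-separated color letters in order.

After move 1 (R'): R=RRRR U=WBWB F=GWGW D=YGYG B=YBYB
After move 2 (F'): F=WWGG U=WBRR R=GRYR D=OOYG L=OBOW
After move 3 (R'): R=RRGY U=WYRY F=WBGR D=OWYG B=GBOB
After move 4 (R'): R=RYRG U=WORG F=WYGY D=OBYR B=GBWB
After move 5 (R'): R=YGRR U=WWRG F=WOGG D=OYYY B=RBBB
Query 1: D[0] = O
Query 2: F[3] = G
Query 3: D[2] = Y

Answer: O G Y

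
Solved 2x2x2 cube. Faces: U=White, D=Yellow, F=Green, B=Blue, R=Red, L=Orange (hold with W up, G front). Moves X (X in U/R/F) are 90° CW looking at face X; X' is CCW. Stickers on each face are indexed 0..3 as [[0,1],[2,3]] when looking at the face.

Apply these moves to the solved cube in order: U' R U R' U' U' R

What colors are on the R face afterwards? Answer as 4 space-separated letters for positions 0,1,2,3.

Answer: W O R Y

Derivation:
After move 1 (U'): U=WWWW F=OOGG R=GGRR B=RRBB L=BBOO
After move 2 (R): R=RGRG U=WOWG F=OYGY D=YBYR B=WRWB
After move 3 (U): U=WWGO F=RGGY R=WRRG B=BBWB L=OYOO
After move 4 (R'): R=RGWR U=WWGB F=RWGO D=YGYY B=RBBB
After move 5 (U'): U=WBWG F=OYGO R=RWWR B=RGBB L=RBOO
After move 6 (U'): U=BGWW F=RBGO R=OYWR B=RWBB L=RGOO
After move 7 (R): R=WORY U=BBWO F=RGGY D=YBYR B=WWGB
Query: R face = WORY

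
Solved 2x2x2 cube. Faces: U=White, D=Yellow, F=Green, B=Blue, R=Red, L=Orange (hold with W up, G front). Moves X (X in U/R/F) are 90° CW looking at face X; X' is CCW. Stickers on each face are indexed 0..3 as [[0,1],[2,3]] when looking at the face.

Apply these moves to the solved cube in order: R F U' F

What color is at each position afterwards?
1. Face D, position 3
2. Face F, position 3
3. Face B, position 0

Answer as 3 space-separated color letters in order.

Answer: B Y W

Derivation:
After move 1 (R): R=RRRR U=WGWG F=GYGY D=YBYB B=WBWB
After move 2 (F): F=GGYY U=WGOO R=WRGR D=RRYB L=OYOB
After move 3 (U'): U=GOWO F=OYYY R=GGGR B=WRWB L=WBOB
After move 4 (F): F=YOYY U=GOBB R=WGOR D=GGYB L=WROR
Query 1: D[3] = B
Query 2: F[3] = Y
Query 3: B[0] = W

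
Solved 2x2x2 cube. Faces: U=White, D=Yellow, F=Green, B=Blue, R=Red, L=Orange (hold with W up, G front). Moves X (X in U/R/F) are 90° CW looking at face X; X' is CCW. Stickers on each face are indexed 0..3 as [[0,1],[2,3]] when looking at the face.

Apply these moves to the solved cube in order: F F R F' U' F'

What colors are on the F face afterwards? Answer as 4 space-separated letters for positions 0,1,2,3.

Answer: G G O G

Derivation:
After move 1 (F): F=GGGG U=WWOO R=WRWR D=RRYY L=OYOY
After move 2 (F): F=GGGG U=WWYY R=OROR D=WWYY L=OROR
After move 3 (R): R=OORR U=WGYG F=GWGY D=WBYB B=YBWB
After move 4 (F'): F=WYGG U=WGOR R=BOWR D=RRYB L=OGOY
After move 5 (U'): U=GRWO F=OGGG R=WYWR B=BOWB L=YBOY
After move 6 (F'): F=GGOG U=GRWW R=RYRR D=BYYB L=YOOW
Query: F face = GGOG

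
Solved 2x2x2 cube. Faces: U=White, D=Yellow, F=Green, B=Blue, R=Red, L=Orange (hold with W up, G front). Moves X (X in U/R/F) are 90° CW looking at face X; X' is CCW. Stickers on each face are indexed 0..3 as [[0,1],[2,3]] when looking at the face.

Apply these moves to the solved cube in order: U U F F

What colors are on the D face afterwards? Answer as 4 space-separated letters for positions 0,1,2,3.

After move 1 (U): U=WWWW F=RRGG R=BBRR B=OOBB L=GGOO
After move 2 (U): U=WWWW F=BBGG R=OORR B=GGBB L=RROO
After move 3 (F): F=GBGB U=WWOR R=WOWR D=ROYY L=RYOY
After move 4 (F): F=GGBB U=WWYY R=OORR D=WWYY L=RROO
Query: D face = WWYY

Answer: W W Y Y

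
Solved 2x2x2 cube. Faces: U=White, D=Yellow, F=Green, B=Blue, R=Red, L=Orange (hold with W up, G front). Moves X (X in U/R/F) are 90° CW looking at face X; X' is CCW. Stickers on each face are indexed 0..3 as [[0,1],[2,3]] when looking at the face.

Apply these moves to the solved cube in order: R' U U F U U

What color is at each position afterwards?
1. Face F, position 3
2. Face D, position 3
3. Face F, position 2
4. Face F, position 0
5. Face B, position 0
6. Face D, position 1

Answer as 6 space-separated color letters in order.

After move 1 (R'): R=RRRR U=WBWB F=GWGW D=YGYG B=YBYB
After move 2 (U): U=WWBB F=RRGW R=YBRR B=OOYB L=GWOO
After move 3 (U): U=BWBW F=YBGW R=OORR B=GWYB L=RROO
After move 4 (F): F=GYWB U=BWOR R=BOWR D=ROYG L=RYOG
After move 5 (U): U=OBRW F=BOWB R=GWWR B=RYYB L=GYOG
After move 6 (U): U=ROWB F=GWWB R=RYWR B=GYYB L=BOOG
Query 1: F[3] = B
Query 2: D[3] = G
Query 3: F[2] = W
Query 4: F[0] = G
Query 5: B[0] = G
Query 6: D[1] = O

Answer: B G W G G O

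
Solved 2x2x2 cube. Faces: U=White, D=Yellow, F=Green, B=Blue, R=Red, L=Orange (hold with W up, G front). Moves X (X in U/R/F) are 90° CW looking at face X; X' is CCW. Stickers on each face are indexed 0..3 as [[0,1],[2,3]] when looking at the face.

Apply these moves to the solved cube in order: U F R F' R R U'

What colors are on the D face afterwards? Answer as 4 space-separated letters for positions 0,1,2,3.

After move 1 (U): U=WWWW F=RRGG R=BBRR B=OOBB L=GGOO
After move 2 (F): F=GRGR U=WWOG R=WBWR D=RBYY L=GYOY
After move 3 (R): R=WWRB U=WROR F=GBGY D=RBYO B=GOWB
After move 4 (F'): F=BYGG U=WRWR R=BWRB D=YYYO L=GROO
After move 5 (R): R=RBBW U=WYWG F=BYGO D=YWYG B=RORB
After move 6 (R): R=BRWB U=WYWO F=BWGG D=YRYR B=GOYB
After move 7 (U'): U=YOWW F=GRGG R=BWWB B=BRYB L=GOOO
Query: D face = YRYR

Answer: Y R Y R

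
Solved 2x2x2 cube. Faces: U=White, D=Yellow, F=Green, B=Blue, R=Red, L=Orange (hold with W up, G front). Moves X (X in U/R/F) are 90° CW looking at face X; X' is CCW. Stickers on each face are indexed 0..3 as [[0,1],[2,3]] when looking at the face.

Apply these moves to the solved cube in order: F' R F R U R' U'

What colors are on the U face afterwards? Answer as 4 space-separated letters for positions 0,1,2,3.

After move 1 (F'): F=GGGG U=WWRR R=YRYR D=OOYY L=OWOW
After move 2 (R): R=YYRR U=WGRG F=GOGY D=OBYB B=RBWB
After move 3 (F): F=GGYO U=WGWW R=RYGR D=RYYB L=OOOB
After move 4 (R): R=GRRY U=WGWO F=GYYB D=RWYR B=WBGB
After move 5 (U): U=WWOG F=GRYB R=WBRY B=OOGB L=GYOB
After move 6 (R'): R=BYWR U=WGOO F=GWYG D=RRYB B=ROWB
After move 7 (U'): U=GOWO F=GYYG R=GWWR B=BYWB L=ROOB
Query: U face = GOWO

Answer: G O W O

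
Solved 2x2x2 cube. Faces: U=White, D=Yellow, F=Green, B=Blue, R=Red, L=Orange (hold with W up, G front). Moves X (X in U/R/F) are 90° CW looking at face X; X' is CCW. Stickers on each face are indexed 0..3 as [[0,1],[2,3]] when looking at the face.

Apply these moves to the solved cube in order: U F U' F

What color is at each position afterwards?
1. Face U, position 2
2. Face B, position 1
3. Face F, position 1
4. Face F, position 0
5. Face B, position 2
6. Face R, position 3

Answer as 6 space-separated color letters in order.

Answer: Y B G G B R

Derivation:
After move 1 (U): U=WWWW F=RRGG R=BBRR B=OOBB L=GGOO
After move 2 (F): F=GRGR U=WWOG R=WBWR D=RBYY L=GYOY
After move 3 (U'): U=WGWO F=GYGR R=GRWR B=WBBB L=OOOY
After move 4 (F): F=GGRY U=WGYO R=WROR D=WGYY L=OROB
Query 1: U[2] = Y
Query 2: B[1] = B
Query 3: F[1] = G
Query 4: F[0] = G
Query 5: B[2] = B
Query 6: R[3] = R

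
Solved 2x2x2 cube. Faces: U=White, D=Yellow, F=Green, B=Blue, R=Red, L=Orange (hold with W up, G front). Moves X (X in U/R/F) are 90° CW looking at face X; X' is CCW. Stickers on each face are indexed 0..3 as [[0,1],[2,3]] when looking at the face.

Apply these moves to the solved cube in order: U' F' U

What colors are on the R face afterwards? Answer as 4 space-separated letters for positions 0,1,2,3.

After move 1 (U'): U=WWWW F=OOGG R=GGRR B=RRBB L=BBOO
After move 2 (F'): F=OGOG U=WWGR R=YGYR D=BOYY L=BWOW
After move 3 (U): U=GWRW F=YGOG R=RRYR B=BWBB L=OGOW
Query: R face = RRYR

Answer: R R Y R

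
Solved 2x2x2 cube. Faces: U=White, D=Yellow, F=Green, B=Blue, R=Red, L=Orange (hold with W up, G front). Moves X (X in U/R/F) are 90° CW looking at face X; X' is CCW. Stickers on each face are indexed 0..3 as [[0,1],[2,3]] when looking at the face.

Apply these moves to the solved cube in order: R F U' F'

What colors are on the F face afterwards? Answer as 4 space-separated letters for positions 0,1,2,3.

Answer: Y Y O Y

Derivation:
After move 1 (R): R=RRRR U=WGWG F=GYGY D=YBYB B=WBWB
After move 2 (F): F=GGYY U=WGOO R=WRGR D=RRYB L=OYOB
After move 3 (U'): U=GOWO F=OYYY R=GGGR B=WRWB L=WBOB
After move 4 (F'): F=YYOY U=GOGG R=RGRR D=BBYB L=WOOW
Query: F face = YYOY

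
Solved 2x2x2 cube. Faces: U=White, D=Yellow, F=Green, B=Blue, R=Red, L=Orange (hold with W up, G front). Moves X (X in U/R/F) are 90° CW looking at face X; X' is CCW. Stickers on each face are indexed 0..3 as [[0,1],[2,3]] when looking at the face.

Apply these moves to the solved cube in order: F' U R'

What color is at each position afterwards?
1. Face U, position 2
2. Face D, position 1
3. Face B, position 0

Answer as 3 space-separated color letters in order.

After move 1 (F'): F=GGGG U=WWRR R=YRYR D=OOYY L=OWOW
After move 2 (U): U=RWRW F=YRGG R=BBYR B=OWBB L=GGOW
After move 3 (R'): R=BRBY U=RBRO F=YWGW D=ORYG B=YWOB
Query 1: U[2] = R
Query 2: D[1] = R
Query 3: B[0] = Y

Answer: R R Y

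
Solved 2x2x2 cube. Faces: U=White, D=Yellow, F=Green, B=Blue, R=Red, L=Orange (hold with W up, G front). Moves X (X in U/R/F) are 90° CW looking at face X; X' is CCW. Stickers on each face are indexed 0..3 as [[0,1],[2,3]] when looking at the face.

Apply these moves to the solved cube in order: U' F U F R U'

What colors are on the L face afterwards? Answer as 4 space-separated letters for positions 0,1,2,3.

After move 1 (U'): U=WWWW F=OOGG R=GGRR B=RRBB L=BBOO
After move 2 (F): F=GOGO U=WWOB R=WGWR D=RGYY L=BYOY
After move 3 (U): U=OWBW F=WGGO R=RRWR B=BYBB L=GOOY
After move 4 (F): F=GWOG U=OWYO R=BRWR D=WRYY L=GROG
After move 5 (R): R=WBRR U=OWYG F=GROY D=WBYB B=OYWB
After move 6 (U'): U=WGOY F=GROY R=GRRR B=WBWB L=OYOG
Query: L face = OYOG

Answer: O Y O G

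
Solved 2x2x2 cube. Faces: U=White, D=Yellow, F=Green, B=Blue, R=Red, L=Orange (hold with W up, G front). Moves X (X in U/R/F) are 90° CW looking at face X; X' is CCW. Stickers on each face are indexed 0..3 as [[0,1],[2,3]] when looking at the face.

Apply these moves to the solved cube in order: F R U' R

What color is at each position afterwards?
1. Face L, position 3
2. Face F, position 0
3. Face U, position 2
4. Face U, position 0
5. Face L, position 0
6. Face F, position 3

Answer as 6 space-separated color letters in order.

Answer: Y O W G O B

Derivation:
After move 1 (F): F=GGGG U=WWOO R=WRWR D=RRYY L=OYOY
After move 2 (R): R=WWRR U=WGOG F=GRGY D=RBYB B=OBWB
After move 3 (U'): U=GGWO F=OYGY R=GRRR B=WWWB L=OBOY
After move 4 (R): R=RGRR U=GYWY F=OBGB D=RWYW B=OWGB
Query 1: L[3] = Y
Query 2: F[0] = O
Query 3: U[2] = W
Query 4: U[0] = G
Query 5: L[0] = O
Query 6: F[3] = B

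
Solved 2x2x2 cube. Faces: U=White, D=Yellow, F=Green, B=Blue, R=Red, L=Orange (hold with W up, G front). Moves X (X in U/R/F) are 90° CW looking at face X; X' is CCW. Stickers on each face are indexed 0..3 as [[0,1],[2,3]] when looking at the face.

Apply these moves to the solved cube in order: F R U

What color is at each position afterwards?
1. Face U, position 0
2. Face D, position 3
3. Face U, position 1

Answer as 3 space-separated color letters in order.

Answer: O B W

Derivation:
After move 1 (F): F=GGGG U=WWOO R=WRWR D=RRYY L=OYOY
After move 2 (R): R=WWRR U=WGOG F=GRGY D=RBYB B=OBWB
After move 3 (U): U=OWGG F=WWGY R=OBRR B=OYWB L=GROY
Query 1: U[0] = O
Query 2: D[3] = B
Query 3: U[1] = W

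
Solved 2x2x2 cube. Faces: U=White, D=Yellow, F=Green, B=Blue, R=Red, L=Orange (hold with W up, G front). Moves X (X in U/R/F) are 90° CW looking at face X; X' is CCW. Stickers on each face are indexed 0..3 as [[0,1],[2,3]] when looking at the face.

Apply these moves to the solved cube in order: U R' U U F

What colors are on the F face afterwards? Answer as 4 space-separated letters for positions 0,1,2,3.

Answer: G Y W O

Derivation:
After move 1 (U): U=WWWW F=RRGG R=BBRR B=OOBB L=GGOO
After move 2 (R'): R=BRBR U=WBWO F=RWGW D=YRYG B=YOYB
After move 3 (U): U=WWOB F=BRGW R=YOBR B=GGYB L=RWOO
After move 4 (U): U=OWBW F=YOGW R=GGBR B=RWYB L=BROO
After move 5 (F): F=GYWO U=OWOR R=BGWR D=BGYG L=BYOR
Query: F face = GYWO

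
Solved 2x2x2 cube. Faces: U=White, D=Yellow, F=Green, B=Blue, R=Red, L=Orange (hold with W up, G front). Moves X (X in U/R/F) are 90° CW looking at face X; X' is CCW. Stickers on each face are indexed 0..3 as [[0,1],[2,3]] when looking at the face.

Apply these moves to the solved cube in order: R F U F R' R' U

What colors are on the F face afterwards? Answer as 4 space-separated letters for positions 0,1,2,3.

After move 1 (R): R=RRRR U=WGWG F=GYGY D=YBYB B=WBWB
After move 2 (F): F=GGYY U=WGOO R=WRGR D=RRYB L=OYOB
After move 3 (U): U=OWOG F=WRYY R=WBGR B=OYWB L=GGOB
After move 4 (F): F=YWYR U=OWBG R=OBGR D=GWYB L=GROR
After move 5 (R'): R=BROG U=OWBO F=YWYG D=GWYR B=BYWB
After move 6 (R'): R=RGBO U=OWBB F=YWYO D=GWYG B=RYWB
After move 7 (U): U=BOBW F=RGYO R=RYBO B=GRWB L=YWOR
Query: F face = RGYO

Answer: R G Y O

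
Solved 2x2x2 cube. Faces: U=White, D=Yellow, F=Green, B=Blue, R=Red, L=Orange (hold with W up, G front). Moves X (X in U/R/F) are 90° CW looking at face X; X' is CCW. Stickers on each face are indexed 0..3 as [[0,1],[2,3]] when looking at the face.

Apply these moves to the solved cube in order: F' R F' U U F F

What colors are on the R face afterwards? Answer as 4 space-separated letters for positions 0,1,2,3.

Answer: R G Y R

Derivation:
After move 1 (F'): F=GGGG U=WWRR R=YRYR D=OOYY L=OWOW
After move 2 (R): R=YYRR U=WGRG F=GOGY D=OBYB B=RBWB
After move 3 (F'): F=OYGG U=WGYR R=BYOR D=WWYB L=OGOR
After move 4 (U): U=YWRG F=BYGG R=RBOR B=OGWB L=OYOR
After move 5 (U): U=RYGW F=RBGG R=OGOR B=OYWB L=BYOR
After move 6 (F): F=GRGB U=RYRY R=GGWR D=OOYB L=BWOW
After move 7 (F): F=GGBR U=RYWW R=RGYR D=WGYB L=BOOO
Query: R face = RGYR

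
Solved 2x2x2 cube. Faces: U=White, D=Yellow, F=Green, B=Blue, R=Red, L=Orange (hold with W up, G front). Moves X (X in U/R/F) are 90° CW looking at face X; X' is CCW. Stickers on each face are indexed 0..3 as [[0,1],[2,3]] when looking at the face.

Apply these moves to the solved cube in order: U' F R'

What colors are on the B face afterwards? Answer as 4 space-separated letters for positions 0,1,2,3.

Answer: Y R G B

Derivation:
After move 1 (U'): U=WWWW F=OOGG R=GGRR B=RRBB L=BBOO
After move 2 (F): F=GOGO U=WWOB R=WGWR D=RGYY L=BYOY
After move 3 (R'): R=GRWW U=WBOR F=GWGB D=ROYO B=YRGB
Query: B face = YRGB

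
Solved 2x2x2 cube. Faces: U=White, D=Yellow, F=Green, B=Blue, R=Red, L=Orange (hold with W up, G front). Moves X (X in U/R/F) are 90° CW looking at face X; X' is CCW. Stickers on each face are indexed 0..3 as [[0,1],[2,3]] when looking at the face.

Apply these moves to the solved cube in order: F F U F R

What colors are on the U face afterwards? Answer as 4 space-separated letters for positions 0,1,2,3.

After move 1 (F): F=GGGG U=WWOO R=WRWR D=RRYY L=OYOY
After move 2 (F): F=GGGG U=WWYY R=OROR D=WWYY L=OROR
After move 3 (U): U=YWYW F=ORGG R=BBOR B=ORBB L=GGOR
After move 4 (F): F=GOGR U=YWRG R=YBWR D=OBYY L=GWOW
After move 5 (R): R=WYRB U=YORR F=GBGY D=OBYO B=GRWB
Query: U face = YORR

Answer: Y O R R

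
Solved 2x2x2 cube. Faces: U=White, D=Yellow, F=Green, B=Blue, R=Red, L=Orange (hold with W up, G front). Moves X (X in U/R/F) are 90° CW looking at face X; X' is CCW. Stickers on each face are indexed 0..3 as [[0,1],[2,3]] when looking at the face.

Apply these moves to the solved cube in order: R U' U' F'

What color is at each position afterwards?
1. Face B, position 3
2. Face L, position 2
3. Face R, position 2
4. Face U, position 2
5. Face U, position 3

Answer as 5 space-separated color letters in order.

After move 1 (R): R=RRRR U=WGWG F=GYGY D=YBYB B=WBWB
After move 2 (U'): U=GGWW F=OOGY R=GYRR B=RRWB L=WBOO
After move 3 (U'): U=GWGW F=WBGY R=OORR B=GYWB L=RROO
After move 4 (F'): F=BYWG U=GWOR R=BOYR D=ROYB L=RWOG
Query 1: B[3] = B
Query 2: L[2] = O
Query 3: R[2] = Y
Query 4: U[2] = O
Query 5: U[3] = R

Answer: B O Y O R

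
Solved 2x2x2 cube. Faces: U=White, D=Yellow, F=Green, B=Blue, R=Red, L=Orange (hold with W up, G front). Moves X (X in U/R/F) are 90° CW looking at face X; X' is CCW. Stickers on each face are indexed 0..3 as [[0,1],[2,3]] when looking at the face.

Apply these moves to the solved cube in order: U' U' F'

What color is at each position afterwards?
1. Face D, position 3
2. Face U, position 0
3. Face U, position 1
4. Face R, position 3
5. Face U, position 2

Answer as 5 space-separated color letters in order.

After move 1 (U'): U=WWWW F=OOGG R=GGRR B=RRBB L=BBOO
After move 2 (U'): U=WWWW F=BBGG R=OORR B=GGBB L=RROO
After move 3 (F'): F=BGBG U=WWOR R=YOYR D=ROYY L=RWOW
Query 1: D[3] = Y
Query 2: U[0] = W
Query 3: U[1] = W
Query 4: R[3] = R
Query 5: U[2] = O

Answer: Y W W R O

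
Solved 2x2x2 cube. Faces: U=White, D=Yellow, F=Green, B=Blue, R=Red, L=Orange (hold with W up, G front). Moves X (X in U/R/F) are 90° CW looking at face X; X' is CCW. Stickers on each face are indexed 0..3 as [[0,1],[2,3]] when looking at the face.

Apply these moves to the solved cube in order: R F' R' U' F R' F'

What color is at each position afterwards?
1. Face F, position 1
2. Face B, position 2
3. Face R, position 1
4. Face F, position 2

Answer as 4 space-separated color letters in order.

Answer: B Y Y G

Derivation:
After move 1 (R): R=RRRR U=WGWG F=GYGY D=YBYB B=WBWB
After move 2 (F'): F=YYGG U=WGRR R=BRYR D=OOYB L=OGOW
After move 3 (R'): R=RRBY U=WWRW F=YGGR D=OYYG B=BBOB
After move 4 (U'): U=WWWR F=OGGR R=YGBY B=RROB L=BBOW
After move 5 (F): F=GORG U=WWWB R=WGRY D=BYYG L=BOOY
After move 6 (R'): R=GYWR U=WOWR F=GWRB D=BOYG B=GRYB
After move 7 (F'): F=WBGR U=WOGW R=OYBR D=OYYG L=BROW
Query 1: F[1] = B
Query 2: B[2] = Y
Query 3: R[1] = Y
Query 4: F[2] = G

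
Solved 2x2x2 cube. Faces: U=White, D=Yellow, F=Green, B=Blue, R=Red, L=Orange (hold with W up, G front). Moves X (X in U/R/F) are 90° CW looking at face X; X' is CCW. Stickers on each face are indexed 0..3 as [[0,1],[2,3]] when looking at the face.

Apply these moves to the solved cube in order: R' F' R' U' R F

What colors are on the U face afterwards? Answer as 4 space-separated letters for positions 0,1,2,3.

Answer: Y B W B

Derivation:
After move 1 (R'): R=RRRR U=WBWB F=GWGW D=YGYG B=YBYB
After move 2 (F'): F=WWGG U=WBRR R=GRYR D=OOYG L=OBOW
After move 3 (R'): R=RRGY U=WYRY F=WBGR D=OWYG B=GBOB
After move 4 (U'): U=YYWR F=OBGR R=WBGY B=RROB L=GBOW
After move 5 (R): R=GWYB U=YBWR F=OWGG D=OOYR B=RRYB
After move 6 (F): F=GOGW U=YBWB R=WWRB D=YGYR L=GOOO
Query: U face = YBWB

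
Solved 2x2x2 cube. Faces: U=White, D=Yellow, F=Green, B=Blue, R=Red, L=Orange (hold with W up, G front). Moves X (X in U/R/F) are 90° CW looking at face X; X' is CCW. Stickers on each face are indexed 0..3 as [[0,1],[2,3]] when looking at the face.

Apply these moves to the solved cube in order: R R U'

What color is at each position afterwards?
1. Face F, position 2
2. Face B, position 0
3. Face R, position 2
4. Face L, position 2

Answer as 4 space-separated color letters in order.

After move 1 (R): R=RRRR U=WGWG F=GYGY D=YBYB B=WBWB
After move 2 (R): R=RRRR U=WYWY F=GBGB D=YWYW B=GBGB
After move 3 (U'): U=YYWW F=OOGB R=GBRR B=RRGB L=GBOO
Query 1: F[2] = G
Query 2: B[0] = R
Query 3: R[2] = R
Query 4: L[2] = O

Answer: G R R O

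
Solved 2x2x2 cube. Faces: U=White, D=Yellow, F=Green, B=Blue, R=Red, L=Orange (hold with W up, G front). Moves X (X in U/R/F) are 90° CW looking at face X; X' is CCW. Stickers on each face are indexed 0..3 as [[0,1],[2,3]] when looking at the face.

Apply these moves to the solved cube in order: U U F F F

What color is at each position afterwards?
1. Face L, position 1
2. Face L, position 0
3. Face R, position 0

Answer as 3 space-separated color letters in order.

After move 1 (U): U=WWWW F=RRGG R=BBRR B=OOBB L=GGOO
After move 2 (U): U=WWWW F=BBGG R=OORR B=GGBB L=RROO
After move 3 (F): F=GBGB U=WWOR R=WOWR D=ROYY L=RYOY
After move 4 (F): F=GGBB U=WWYY R=OORR D=WWYY L=RROO
After move 5 (F): F=BGBG U=WWOR R=YOYR D=ROYY L=RWOW
Query 1: L[1] = W
Query 2: L[0] = R
Query 3: R[0] = Y

Answer: W R Y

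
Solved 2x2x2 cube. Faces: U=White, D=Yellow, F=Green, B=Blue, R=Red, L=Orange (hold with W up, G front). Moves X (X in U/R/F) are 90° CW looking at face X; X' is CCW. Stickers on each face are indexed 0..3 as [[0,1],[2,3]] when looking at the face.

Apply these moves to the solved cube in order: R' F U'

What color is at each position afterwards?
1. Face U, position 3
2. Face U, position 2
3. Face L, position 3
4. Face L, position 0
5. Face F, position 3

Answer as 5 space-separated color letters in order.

After move 1 (R'): R=RRRR U=WBWB F=GWGW D=YGYG B=YBYB
After move 2 (F): F=GGWW U=WBOO R=WRBR D=RRYG L=OYOG
After move 3 (U'): U=BOWO F=OYWW R=GGBR B=WRYB L=YBOG
Query 1: U[3] = O
Query 2: U[2] = W
Query 3: L[3] = G
Query 4: L[0] = Y
Query 5: F[3] = W

Answer: O W G Y W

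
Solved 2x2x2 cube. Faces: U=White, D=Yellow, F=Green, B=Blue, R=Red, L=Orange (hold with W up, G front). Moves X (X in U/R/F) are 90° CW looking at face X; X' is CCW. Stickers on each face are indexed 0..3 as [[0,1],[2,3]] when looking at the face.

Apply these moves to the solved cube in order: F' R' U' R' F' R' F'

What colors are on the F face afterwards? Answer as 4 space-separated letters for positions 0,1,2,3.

After move 1 (F'): F=GGGG U=WWRR R=YRYR D=OOYY L=OWOW
After move 2 (R'): R=RRYY U=WBRB F=GWGR D=OGYG B=YBOB
After move 3 (U'): U=BBWR F=OWGR R=GWYY B=RROB L=YBOW
After move 4 (R'): R=WYGY U=BOWR F=OBGR D=OWYR B=GRGB
After move 5 (F'): F=BROG U=BOWG R=WYOY D=BWYR L=YROW
After move 6 (R'): R=YYWO U=BGWG F=BOOG D=BRYG B=RRWB
After move 7 (F'): F=OGBO U=BGYW R=RYBO D=RWYG L=YGOW
Query: F face = OGBO

Answer: O G B O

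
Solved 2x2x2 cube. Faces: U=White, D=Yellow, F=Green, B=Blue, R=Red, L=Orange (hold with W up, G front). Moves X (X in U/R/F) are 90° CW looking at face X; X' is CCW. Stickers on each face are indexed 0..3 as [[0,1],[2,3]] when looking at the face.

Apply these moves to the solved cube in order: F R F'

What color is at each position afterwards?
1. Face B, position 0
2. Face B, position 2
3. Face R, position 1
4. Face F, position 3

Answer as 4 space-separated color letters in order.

After move 1 (F): F=GGGG U=WWOO R=WRWR D=RRYY L=OYOY
After move 2 (R): R=WWRR U=WGOG F=GRGY D=RBYB B=OBWB
After move 3 (F'): F=RYGG U=WGWR R=BWRR D=YYYB L=OGOO
Query 1: B[0] = O
Query 2: B[2] = W
Query 3: R[1] = W
Query 4: F[3] = G

Answer: O W W G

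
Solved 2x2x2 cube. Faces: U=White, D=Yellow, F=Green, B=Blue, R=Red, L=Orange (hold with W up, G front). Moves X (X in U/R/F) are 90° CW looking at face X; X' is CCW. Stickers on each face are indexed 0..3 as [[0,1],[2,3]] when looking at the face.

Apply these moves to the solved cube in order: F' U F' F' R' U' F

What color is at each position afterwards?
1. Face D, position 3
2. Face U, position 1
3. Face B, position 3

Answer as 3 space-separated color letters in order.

Answer: Y O B

Derivation:
After move 1 (F'): F=GGGG U=WWRR R=YRYR D=OOYY L=OWOW
After move 2 (U): U=RWRW F=YRGG R=BBYR B=OWBB L=GGOW
After move 3 (F'): F=RGYG U=RWBY R=OBOR D=GWYY L=GWOR
After move 4 (F'): F=GGRY U=RWOO R=WBGR D=WRYY L=GYOB
After move 5 (R'): R=BRWG U=RBOO F=GWRO D=WGYY B=YWRB
After move 6 (U'): U=BORO F=GYRO R=GWWG B=BRRB L=YWOB
After move 7 (F): F=RGOY U=BOBW R=RWOG D=WGYY L=YWOG
Query 1: D[3] = Y
Query 2: U[1] = O
Query 3: B[3] = B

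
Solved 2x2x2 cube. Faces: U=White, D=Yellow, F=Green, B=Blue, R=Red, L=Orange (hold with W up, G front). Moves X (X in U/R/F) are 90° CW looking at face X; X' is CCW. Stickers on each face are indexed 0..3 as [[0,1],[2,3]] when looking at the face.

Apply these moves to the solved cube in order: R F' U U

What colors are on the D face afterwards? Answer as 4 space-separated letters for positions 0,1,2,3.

Answer: O O Y B

Derivation:
After move 1 (R): R=RRRR U=WGWG F=GYGY D=YBYB B=WBWB
After move 2 (F'): F=YYGG U=WGRR R=BRYR D=OOYB L=OGOW
After move 3 (U): U=RWRG F=BRGG R=WBYR B=OGWB L=YYOW
After move 4 (U): U=RRGW F=WBGG R=OGYR B=YYWB L=BROW
Query: D face = OOYB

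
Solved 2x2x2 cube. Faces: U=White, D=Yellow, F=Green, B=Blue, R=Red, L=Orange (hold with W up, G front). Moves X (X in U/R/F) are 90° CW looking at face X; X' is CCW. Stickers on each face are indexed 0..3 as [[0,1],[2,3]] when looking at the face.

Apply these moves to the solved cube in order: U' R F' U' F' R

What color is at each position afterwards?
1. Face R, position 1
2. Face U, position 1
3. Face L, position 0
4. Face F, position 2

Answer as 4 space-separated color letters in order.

Answer: O G W B

Derivation:
After move 1 (U'): U=WWWW F=OOGG R=GGRR B=RRBB L=BBOO
After move 2 (R): R=RGRG U=WOWG F=OYGY D=YBYR B=WRWB
After move 3 (F'): F=YYOG U=WORR R=BGYG D=BOYR L=BGOW
After move 4 (U'): U=ORWR F=BGOG R=YYYG B=BGWB L=WROW
After move 5 (F'): F=GGBO U=ORYY R=OYBG D=RWYR L=WROW
After move 6 (R): R=BOGY U=OGYO F=GWBR D=RWYB B=YGRB
Query 1: R[1] = O
Query 2: U[1] = G
Query 3: L[0] = W
Query 4: F[2] = B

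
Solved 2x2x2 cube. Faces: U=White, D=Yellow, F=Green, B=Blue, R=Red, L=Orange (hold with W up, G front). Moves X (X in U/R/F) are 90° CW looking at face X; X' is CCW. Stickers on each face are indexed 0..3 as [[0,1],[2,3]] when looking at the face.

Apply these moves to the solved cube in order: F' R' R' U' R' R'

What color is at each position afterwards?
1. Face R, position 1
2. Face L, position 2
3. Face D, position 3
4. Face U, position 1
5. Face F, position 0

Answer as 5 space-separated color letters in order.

Answer: R O R W O

Derivation:
After move 1 (F'): F=GGGG U=WWRR R=YRYR D=OOYY L=OWOW
After move 2 (R'): R=RRYY U=WBRB F=GWGR D=OGYG B=YBOB
After move 3 (R'): R=RYRY U=WORY F=GBGB D=OWYR B=GBGB
After move 4 (U'): U=OYWR F=OWGB R=GBRY B=RYGB L=GBOW
After move 5 (R'): R=BYGR U=OGWR F=OYGR D=OWYB B=RYWB
After move 6 (R'): R=YRBG U=OWWR F=OGGR D=OYYR B=BYWB
Query 1: R[1] = R
Query 2: L[2] = O
Query 3: D[3] = R
Query 4: U[1] = W
Query 5: F[0] = O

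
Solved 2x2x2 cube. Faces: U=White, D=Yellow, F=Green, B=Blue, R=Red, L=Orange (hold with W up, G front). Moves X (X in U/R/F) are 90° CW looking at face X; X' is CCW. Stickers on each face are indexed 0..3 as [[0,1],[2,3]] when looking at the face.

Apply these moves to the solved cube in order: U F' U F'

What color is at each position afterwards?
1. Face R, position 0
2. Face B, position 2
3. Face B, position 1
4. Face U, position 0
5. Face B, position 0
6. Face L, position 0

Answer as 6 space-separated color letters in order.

Answer: O B W B G R

Derivation:
After move 1 (U): U=WWWW F=RRGG R=BBRR B=OOBB L=GGOO
After move 2 (F'): F=RGRG U=WWBR R=YBYR D=GOYY L=GWOW
After move 3 (U): U=BWRW F=YBRG R=OOYR B=GWBB L=RGOW
After move 4 (F'): F=BGYR U=BWOY R=OOGR D=GWYY L=RWOR
Query 1: R[0] = O
Query 2: B[2] = B
Query 3: B[1] = W
Query 4: U[0] = B
Query 5: B[0] = G
Query 6: L[0] = R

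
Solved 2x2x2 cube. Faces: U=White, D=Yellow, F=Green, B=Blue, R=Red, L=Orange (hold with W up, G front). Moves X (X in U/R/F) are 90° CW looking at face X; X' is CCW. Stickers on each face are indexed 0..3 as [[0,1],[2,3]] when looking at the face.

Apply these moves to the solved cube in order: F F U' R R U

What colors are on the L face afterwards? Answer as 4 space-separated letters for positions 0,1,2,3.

After move 1 (F): F=GGGG U=WWOO R=WRWR D=RRYY L=OYOY
After move 2 (F): F=GGGG U=WWYY R=OROR D=WWYY L=OROR
After move 3 (U'): U=WYWY F=ORGG R=GGOR B=ORBB L=BBOR
After move 4 (R): R=OGRG U=WRWG F=OWGY D=WBYO B=YRYB
After move 5 (R): R=ROGG U=WWWY F=OBGO D=WYYY B=GRRB
After move 6 (U): U=WWYW F=ROGO R=GRGG B=BBRB L=OBOR
Query: L face = OBOR

Answer: O B O R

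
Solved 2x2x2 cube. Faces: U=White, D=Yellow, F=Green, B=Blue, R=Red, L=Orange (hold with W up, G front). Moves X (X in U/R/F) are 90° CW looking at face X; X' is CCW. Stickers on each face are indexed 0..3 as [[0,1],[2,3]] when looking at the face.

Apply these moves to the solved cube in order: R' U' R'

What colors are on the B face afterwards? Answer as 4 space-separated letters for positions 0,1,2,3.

Answer: G R G B

Derivation:
After move 1 (R'): R=RRRR U=WBWB F=GWGW D=YGYG B=YBYB
After move 2 (U'): U=BBWW F=OOGW R=GWRR B=RRYB L=YBOO
After move 3 (R'): R=WRGR U=BYWR F=OBGW D=YOYW B=GRGB
Query: B face = GRGB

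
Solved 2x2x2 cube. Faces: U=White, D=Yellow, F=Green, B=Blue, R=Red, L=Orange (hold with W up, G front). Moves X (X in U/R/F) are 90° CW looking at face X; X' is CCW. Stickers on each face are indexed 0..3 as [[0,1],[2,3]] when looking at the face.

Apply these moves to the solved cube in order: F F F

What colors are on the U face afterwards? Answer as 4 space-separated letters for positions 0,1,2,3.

Answer: W W R R

Derivation:
After move 1 (F): F=GGGG U=WWOO R=WRWR D=RRYY L=OYOY
After move 2 (F): F=GGGG U=WWYY R=OROR D=WWYY L=OROR
After move 3 (F): F=GGGG U=WWRR R=YRYR D=OOYY L=OWOW
Query: U face = WWRR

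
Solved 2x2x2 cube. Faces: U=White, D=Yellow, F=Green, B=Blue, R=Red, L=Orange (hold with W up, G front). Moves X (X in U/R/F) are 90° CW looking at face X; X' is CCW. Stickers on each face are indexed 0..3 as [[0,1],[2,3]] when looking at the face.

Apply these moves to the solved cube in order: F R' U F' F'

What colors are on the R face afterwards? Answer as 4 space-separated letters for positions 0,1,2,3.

Answer: Y B W W

Derivation:
After move 1 (F): F=GGGG U=WWOO R=WRWR D=RRYY L=OYOY
After move 2 (R'): R=RRWW U=WBOB F=GWGO D=RGYG B=YBRB
After move 3 (U): U=OWBB F=RRGO R=YBWW B=OYRB L=GWOY
After move 4 (F'): F=RORG U=OWYW R=GBRW D=WYYG L=GBOB
After move 5 (F'): F=OGRR U=OWGR R=YBWW D=BBYG L=GWOY
Query: R face = YBWW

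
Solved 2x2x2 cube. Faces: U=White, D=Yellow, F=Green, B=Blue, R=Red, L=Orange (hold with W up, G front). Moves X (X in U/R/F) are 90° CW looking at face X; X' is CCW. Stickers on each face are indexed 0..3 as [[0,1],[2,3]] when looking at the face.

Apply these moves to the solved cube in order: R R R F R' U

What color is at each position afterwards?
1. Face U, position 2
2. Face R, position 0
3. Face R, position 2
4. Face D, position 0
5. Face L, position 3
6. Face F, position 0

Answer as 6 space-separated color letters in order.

After move 1 (R): R=RRRR U=WGWG F=GYGY D=YBYB B=WBWB
After move 2 (R): R=RRRR U=WYWY F=GBGB D=YWYW B=GBGB
After move 3 (R): R=RRRR U=WBWB F=GWGW D=YGYG B=YBYB
After move 4 (F): F=GGWW U=WBOO R=WRBR D=RRYG L=OYOG
After move 5 (R'): R=RRWB U=WYOY F=GBWO D=RGYW B=GBRB
After move 6 (U): U=OWYY F=RRWO R=GBWB B=OYRB L=GBOG
Query 1: U[2] = Y
Query 2: R[0] = G
Query 3: R[2] = W
Query 4: D[0] = R
Query 5: L[3] = G
Query 6: F[0] = R

Answer: Y G W R G R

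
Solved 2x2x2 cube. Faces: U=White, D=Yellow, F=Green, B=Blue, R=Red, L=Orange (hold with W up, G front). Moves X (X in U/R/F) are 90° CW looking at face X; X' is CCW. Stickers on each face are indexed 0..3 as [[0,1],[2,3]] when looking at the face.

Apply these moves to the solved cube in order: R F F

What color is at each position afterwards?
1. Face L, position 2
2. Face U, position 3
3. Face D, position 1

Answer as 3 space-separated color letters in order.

Answer: O Y W

Derivation:
After move 1 (R): R=RRRR U=WGWG F=GYGY D=YBYB B=WBWB
After move 2 (F): F=GGYY U=WGOO R=WRGR D=RRYB L=OYOB
After move 3 (F): F=YGYG U=WGBY R=OROR D=GWYB L=OROR
Query 1: L[2] = O
Query 2: U[3] = Y
Query 3: D[1] = W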